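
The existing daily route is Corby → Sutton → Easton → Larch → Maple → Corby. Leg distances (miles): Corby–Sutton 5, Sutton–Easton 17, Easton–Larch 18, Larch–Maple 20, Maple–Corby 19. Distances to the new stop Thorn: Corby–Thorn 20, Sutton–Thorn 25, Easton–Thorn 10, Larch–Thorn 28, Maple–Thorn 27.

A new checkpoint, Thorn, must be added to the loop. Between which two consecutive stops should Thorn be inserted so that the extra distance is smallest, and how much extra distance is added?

Insertion cost between consecutive stops i–j is d(i,Thorn) + d(Thorn,j) − d(i,j):
  between Corby and Sutton: 20 + 25 − 5 = 40
  between Sutton and Easton: 25 + 10 − 17 = 18
  between Easton and Larch: 10 + 28 − 18 = 20
  between Larch and Maple: 28 + 27 − 20 = 35
  between Maple and Corby: 27 + 20 − 19 = 28
Cheapest insertion is between Sutton and Easton, adding 18.
New total = 79 + 18 = 97.

Minimum extra distance: 18 miles, inserting Thorn between Sutton and Easton.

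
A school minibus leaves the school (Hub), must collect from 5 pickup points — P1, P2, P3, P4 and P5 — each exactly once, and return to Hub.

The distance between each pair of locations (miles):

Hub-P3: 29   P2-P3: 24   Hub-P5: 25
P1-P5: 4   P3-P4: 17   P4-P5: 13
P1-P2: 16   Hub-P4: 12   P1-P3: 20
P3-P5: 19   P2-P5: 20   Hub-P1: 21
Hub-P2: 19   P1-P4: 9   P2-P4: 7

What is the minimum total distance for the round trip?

87 miles — the shortest possible round trip.

Hub - P1 - P2 - P3 - P4 - P5 - Hub: 21+16+24+17+13+25 = 116
Hub - P1 - P2 - P3 - P5 - P4 - Hub: 21+16+24+19+13+12 = 105
Hub - P1 - P2 - P4 - P3 - P5 - Hub: 21+16+7+17+19+25 = 105
Hub - P1 - P2 - P4 - P5 - P3 - Hub: 21+16+7+13+19+29 = 105
Hub - P1 - P2 - P5 - P3 - P4 - Hub: 21+16+20+19+17+12 = 105
Hub - P1 - P2 - P5 - P4 - P3 - Hub: 21+16+20+13+17+29 = 116
Hub - P1 - P3 - P2 - P4 - P5 - Hub: 21+20+24+7+13+25 = 110
Hub - P1 - P3 - P2 - P5 - P4 - Hub: 21+20+24+20+13+12 = 110
Hub - P1 - P3 - P4 - P2 - P5 - Hub: 21+20+17+7+20+25 = 110
Hub - P1 - P3 - P4 - P5 - P2 - Hub: 21+20+17+13+20+19 = 110
Hub - P1 - P3 - P5 - P2 - P4 - Hub: 21+20+19+20+7+12 = 99
Hub - P1 - P3 - P5 - P4 - P2 - Hub: 21+20+19+13+7+19 = 99
Hub - P1 - P4 - P2 - P3 - P5 - Hub: 21+9+7+24+19+25 = 105
Hub - P1 - P4 - P2 - P5 - P3 - Hub: 21+9+7+20+19+29 = 105
… (46 more)
Hub - P1 - P5 - P3 - P2 - P4 - Hub: 21+4+19+24+7+12 = 87  ← best
The minimum is 87.
One optimal route: Hub → P1 → P5 → P3 → P2 → P4 → Hub (or its reverse).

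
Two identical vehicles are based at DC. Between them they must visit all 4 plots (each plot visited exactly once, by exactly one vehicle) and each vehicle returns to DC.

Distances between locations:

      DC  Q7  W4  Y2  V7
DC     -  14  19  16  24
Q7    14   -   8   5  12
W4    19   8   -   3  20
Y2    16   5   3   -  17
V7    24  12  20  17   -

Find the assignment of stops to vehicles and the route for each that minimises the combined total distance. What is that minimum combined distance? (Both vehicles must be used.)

Minimum combined distance: 88.

Check every non-empty split of the stops between the two vehicles; for each half take its own optimal tour:
  {Q7} + {W4, Y2, V7}: 28 + 63 = 91
  {W4} + {Q7, Y2, V7}: 38 + 57 = 95
  {Q7, W4} + {Y2, V7}: 41 + 57 = 98
  {Y2} + {Q7, W4, V7}: 32 + 63 = 95
  {Q7, Y2} + {W4, V7}: 35 + 63 = 98
  {W4, Y2} + {Q7, V7}: 38 + 50 = 88
  … (7 splits in total)
Best: vehicle 1 DC → W4 → Y2 → DC = 38; vehicle 2 DC → Q7 → V7 → DC = 50; combined 88.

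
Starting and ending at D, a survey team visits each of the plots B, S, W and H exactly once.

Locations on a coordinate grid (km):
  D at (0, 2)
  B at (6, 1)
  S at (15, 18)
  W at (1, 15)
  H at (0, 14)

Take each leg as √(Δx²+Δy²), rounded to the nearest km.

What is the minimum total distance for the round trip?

52 km — the shortest possible round trip.

There are 12 distinct closed tours to check (reversals are equivalent).
D - B - S - W - H - D: 6+19+14+1+12 = 52
D - B - S - H - W - D: 6+19+16+1+13 = 55
D - B - W - S - H - D: 6+15+14+16+12 = 63
D - B - W - H - S - D: 6+15+1+16+22 = 60
D - B - H - S - W - D: 6+14+16+14+13 = 63
D - B - H - W - S - D: 6+14+1+14+22 = 57
D - S - B - W - H - D: 22+19+15+1+12 = 69
D - S - B - H - W - D: 22+19+14+1+13 = 69
D - S - W - B - H - D: 22+14+15+14+12 = 77
D - S - H - B - W - D: 22+16+14+15+13 = 80
D - W - B - S - H - D: 13+15+19+16+12 = 75
D - W - S - B - H - D: 13+14+19+14+12 = 72
The minimum is 52.
One optimal route: D → B → S → W → H → D (or its reverse).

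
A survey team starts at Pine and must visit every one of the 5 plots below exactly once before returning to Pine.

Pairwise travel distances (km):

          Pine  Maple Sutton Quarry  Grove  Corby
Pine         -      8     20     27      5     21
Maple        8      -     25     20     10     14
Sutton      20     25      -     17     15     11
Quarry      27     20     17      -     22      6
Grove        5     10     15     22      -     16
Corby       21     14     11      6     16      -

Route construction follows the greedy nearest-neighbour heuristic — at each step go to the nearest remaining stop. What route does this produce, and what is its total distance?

Nearest-neighbour total = 72 km; route Pine → Grove → Maple → Corby → Quarry → Sutton → Pine.

At Pine the remaining stops are Grove 5, Maple 8, Sutton 20, Corby 21, Quarry 27; go to Grove.
At Grove the remaining stops are Maple 10, Sutton 15, Corby 16, Quarry 22; go to Maple.
At Maple the remaining stops are Corby 14, Quarry 20, Sutton 25; go to Corby.
At Corby the remaining stops are Quarry 6, Sutton 11; go to Quarry.
At Quarry the remaining stops are Sutton 17; go to Sutton.
Return Sutton→Pine: 20.
Total = 5 + 10 + 14 + 6 + 17 + 20 = 72.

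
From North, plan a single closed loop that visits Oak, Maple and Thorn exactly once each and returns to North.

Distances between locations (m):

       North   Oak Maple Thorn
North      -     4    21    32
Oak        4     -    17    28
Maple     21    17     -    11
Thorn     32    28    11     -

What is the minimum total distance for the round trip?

Shortest round trip = 64 m.

North→Oak→Maple→Thorn→North: 4+17+11+32 = 64
North→Oak→Thorn→Maple→North: 4+28+11+21 = 64
North→Maple→Oak→Thorn→North: 21+17+28+32 = 98
The minimum is 64.
One optimal route: North → Oak → Maple → Thorn → North (or its reverse).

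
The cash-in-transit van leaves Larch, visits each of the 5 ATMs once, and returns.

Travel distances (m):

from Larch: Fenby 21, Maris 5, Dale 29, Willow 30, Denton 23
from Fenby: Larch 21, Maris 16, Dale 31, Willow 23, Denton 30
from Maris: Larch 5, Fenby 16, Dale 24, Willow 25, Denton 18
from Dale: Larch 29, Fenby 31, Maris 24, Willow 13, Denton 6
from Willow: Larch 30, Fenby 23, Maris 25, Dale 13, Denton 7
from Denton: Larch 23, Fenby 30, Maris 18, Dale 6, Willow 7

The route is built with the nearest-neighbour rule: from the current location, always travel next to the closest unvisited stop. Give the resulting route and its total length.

From Larch: distances to unvisited — Maris=5, Fenby=21, Denton=23, Dale=29, Willow=30. Nearest is Maris (5).
From Maris: distances to unvisited — Fenby=16, Denton=18, Dale=24, Willow=25. Nearest is Fenby (16).
From Fenby: distances to unvisited — Willow=23, Denton=30, Dale=31. Nearest is Willow (23).
From Willow: distances to unvisited — Denton=7, Dale=13. Nearest is Denton (7).
From Denton: distances to unvisited — Dale=6. Nearest is Dale (6).
Return Dale→Larch: 29.
Total = 5 + 16 + 23 + 7 + 6 + 29 = 86.

Total distance 86 m via the nearest-neighbour route Larch → Maris → Fenby → Willow → Denton → Dale → Larch.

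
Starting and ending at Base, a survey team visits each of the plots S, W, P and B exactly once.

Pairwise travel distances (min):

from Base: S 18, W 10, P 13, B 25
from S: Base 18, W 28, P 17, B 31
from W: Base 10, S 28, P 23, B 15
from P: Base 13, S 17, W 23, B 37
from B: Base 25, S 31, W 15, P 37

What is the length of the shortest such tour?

There are 12 distinct closed tours to check (reversals are equivalent).
Base - S - W - P - B - Base: 18+28+23+37+25 = 131
Base - S - W - B - P - Base: 18+28+15+37+13 = 111
Base - S - P - W - B - Base: 18+17+23+15+25 = 98
Base - S - P - B - W - Base: 18+17+37+15+10 = 97
Base - S - B - W - P - Base: 18+31+15+23+13 = 100
Base - S - B - P - W - Base: 18+31+37+23+10 = 119
Base - W - S - P - B - Base: 10+28+17+37+25 = 117
Base - W - S - B - P - Base: 10+28+31+37+13 = 119
Base - W - P - S - B - Base: 10+23+17+31+25 = 106
Base - W - B - S - P - Base: 10+15+31+17+13 = 86
Base - P - S - W - B - Base: 13+17+28+15+25 = 98
Base - P - W - S - B - Base: 13+23+28+31+25 = 120
The minimum is 86.
One optimal route: Base → W → B → S → P → Base (or its reverse).

Shortest round trip = 86 min.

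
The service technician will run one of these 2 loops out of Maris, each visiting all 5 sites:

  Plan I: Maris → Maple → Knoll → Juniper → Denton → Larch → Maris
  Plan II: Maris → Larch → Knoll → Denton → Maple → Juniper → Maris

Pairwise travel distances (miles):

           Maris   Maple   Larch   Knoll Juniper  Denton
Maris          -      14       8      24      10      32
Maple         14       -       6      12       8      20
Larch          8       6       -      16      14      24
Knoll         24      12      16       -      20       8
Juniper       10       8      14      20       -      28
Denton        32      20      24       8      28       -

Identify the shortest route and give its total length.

Shortest is Plan II, total 70 miles.

Plan I: 14 + 12 + 20 + 28 + 24 + 8 = 106
Plan II: 8 + 16 + 8 + 20 + 8 + 10 = 70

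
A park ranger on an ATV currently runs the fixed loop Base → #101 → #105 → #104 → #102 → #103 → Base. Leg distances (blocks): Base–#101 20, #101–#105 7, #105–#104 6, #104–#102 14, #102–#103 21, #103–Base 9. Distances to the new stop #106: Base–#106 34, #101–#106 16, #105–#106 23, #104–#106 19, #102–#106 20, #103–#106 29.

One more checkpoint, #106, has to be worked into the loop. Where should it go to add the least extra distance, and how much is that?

Insertion cost between consecutive stops i–j is d(i,#106) + d(#106,j) − d(i,j):
  between Base and #101: 34 + 16 − 20 = 30
  between #101 and #105: 16 + 23 − 7 = 32
  between #105 and #104: 23 + 19 − 6 = 36
  between #104 and #102: 19 + 20 − 14 = 25
  between #102 and #103: 20 + 29 − 21 = 28
  between #103 and Base: 29 + 34 − 9 = 54
Cheapest insertion is between #104 and #102, adding 25.
New total = 77 + 25 = 102.

Adding 25 blocks by placing #106 on the #104–#102 leg.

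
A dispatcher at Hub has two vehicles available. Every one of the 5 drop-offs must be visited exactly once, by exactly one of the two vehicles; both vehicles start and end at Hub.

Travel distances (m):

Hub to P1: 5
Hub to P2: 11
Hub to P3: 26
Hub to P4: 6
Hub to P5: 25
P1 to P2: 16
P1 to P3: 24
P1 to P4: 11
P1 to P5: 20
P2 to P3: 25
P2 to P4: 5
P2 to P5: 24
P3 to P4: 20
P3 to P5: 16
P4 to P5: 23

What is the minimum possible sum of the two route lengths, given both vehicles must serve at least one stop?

There are 2^4 − 1 = 15 ways to divide the 5 stops into two non-empty groups. For each, the best each vehicle can do is its own shortest tour through its group:
  {P1} + {P2, P3, P4, P5}: 10 + 77 = 87
  {P2} + {P1, P3, P4, P5}: 22 + 67 = 89
  {P1, P2} + {P3, P4, P5}: 32 + 67 = 99
  {P3} + {P1, P2, P4, P5}: 52 + 60 = 112
  {P1, P3} + {P2, P4, P5}: 55 + 60 = 115
  {P2, P3} + {P1, P4, P5}: 62 + 54 = 116
  … (15 splits in total)
Best: vehicle 1 Hub → P1 → Hub = 10; vehicle 2 Hub → P2 → P4 → P3 → P5 → Hub = 77; combined 87.

87 m — the smallest possible combined total.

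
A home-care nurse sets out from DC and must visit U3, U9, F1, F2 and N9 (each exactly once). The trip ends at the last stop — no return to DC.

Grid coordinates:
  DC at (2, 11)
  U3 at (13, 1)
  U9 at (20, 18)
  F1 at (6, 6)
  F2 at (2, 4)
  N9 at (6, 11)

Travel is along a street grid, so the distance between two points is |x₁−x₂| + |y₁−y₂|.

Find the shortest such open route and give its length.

53 — the minimum one-way total.

There are 5! = 120 possible orderings.
DC→U3→U9→F1→F2→N9: 21+24+26+6+11 = 88
DC→U3→U9→F1→N9→F2: 21+24+26+5+11 = 87
DC→U3→U9→F2→F1→N9: 21+24+32+6+5 = 88
DC→U3→U9→F2→N9→F1: 21+24+32+11+5 = 93
DC→U3→U9→N9→F1→F2: 21+24+21+5+6 = 77
DC→U3→U9→N9→F2→F1: 21+24+21+11+6 = 83
DC→U3→F1→U9→F2→N9: 21+12+26+32+11 = 102
DC→U3→F1→U9→N9→F2: 21+12+26+21+11 = 91
DC→U3→F1→F2→U9→N9: 21+12+6+32+21 = 92
DC→U3→F1→F2→N9→U9: 21+12+6+11+21 = 71
DC→U3→F1→N9→U9→F2: 21+12+5+21+32 = 91
DC→U3→F1→N9→F2→U9: 21+12+5+11+32 = 81
DC→U3→F2→U9→F1→N9: 21+14+32+26+5 = 98
DC→U3→F2→U9→N9→F1: 21+14+32+21+5 = 93
… (106 more)
DC→N9→F1→F2→U3→U9: 4+5+6+14+24 = 53  ← best
The minimum is 53.
One shortest path: DC → N9 → F1 → F2 → U3 → U9.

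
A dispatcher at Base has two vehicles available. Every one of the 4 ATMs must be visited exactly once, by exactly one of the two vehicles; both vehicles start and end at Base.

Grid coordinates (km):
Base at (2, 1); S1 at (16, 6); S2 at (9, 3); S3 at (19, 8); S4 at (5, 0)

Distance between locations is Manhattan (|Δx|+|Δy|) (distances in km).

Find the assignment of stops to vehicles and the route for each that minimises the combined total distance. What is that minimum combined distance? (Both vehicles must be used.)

There are 2^3 − 1 = 7 ways to divide the 4 stops into two non-empty groups. For each, the best each vehicle can do is its own shortest tour through its group:
  {S1} + {S2, S3, S4}: 38 + 50 = 88
  {S2} + {S1, S3, S4}: 18 + 50 = 68
  {S1, S2} + {S3, S4}: 38 + 50 = 88
  {S3} + {S1, S2, S4}: 48 + 40 = 88
  {S1, S3} + {S2, S4}: 48 + 20 = 68
  {S2, S3} + {S1, S4}: 48 + 40 = 88
  … (7 splits in total)
  {S1, S2, S3} + {S4}: 48 + 8 = 56  ← best
Best: vehicle 1 Base → S1 → S3 → S2 → Base = 48; vehicle 2 Base → S4 → Base = 8; combined 56.

Minimum combined distance: 56 km.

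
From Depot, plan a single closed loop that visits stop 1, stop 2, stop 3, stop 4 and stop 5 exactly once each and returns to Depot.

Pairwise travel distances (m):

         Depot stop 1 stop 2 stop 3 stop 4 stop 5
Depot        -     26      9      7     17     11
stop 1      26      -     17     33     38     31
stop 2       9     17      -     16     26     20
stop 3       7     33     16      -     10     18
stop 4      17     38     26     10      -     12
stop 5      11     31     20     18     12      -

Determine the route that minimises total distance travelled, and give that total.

Shortest round trip = 86 m.

Depot → stop 1 → stop 2 → stop 3 → stop 4 → stop 5 → Depot: 26+17+16+10+12+11 = 92
Depot → stop 1 → stop 2 → stop 3 → stop 5 → stop 4 → Depot: 26+17+16+18+12+17 = 106
Depot → stop 1 → stop 2 → stop 4 → stop 3 → stop 5 → Depot: 26+17+26+10+18+11 = 108
Depot → stop 1 → stop 2 → stop 4 → stop 5 → stop 3 → Depot: 26+17+26+12+18+7 = 106
Depot → stop 1 → stop 2 → stop 5 → stop 3 → stop 4 → Depot: 26+17+20+18+10+17 = 108
Depot → stop 1 → stop 2 → stop 5 → stop 4 → stop 3 → Depot: 26+17+20+12+10+7 = 92
Depot → stop 1 → stop 3 → stop 2 → stop 4 → stop 5 → Depot: 26+33+16+26+12+11 = 124
Depot → stop 1 → stop 3 → stop 2 → stop 5 → stop 4 → Depot: 26+33+16+20+12+17 = 124
Depot → stop 1 → stop 3 → stop 4 → stop 2 → stop 5 → Depot: 26+33+10+26+20+11 = 126
Depot → stop 1 → stop 3 → stop 4 → stop 5 → stop 2 → Depot: 26+33+10+12+20+9 = 110
Depot → stop 1 → stop 3 → stop 5 → stop 2 → stop 4 → Depot: 26+33+18+20+26+17 = 140
Depot → stop 1 → stop 3 → stop 5 → stop 4 → stop 2 → Depot: 26+33+18+12+26+9 = 124
Depot → stop 1 → stop 4 → stop 2 → stop 3 → stop 5 → Depot: 26+38+26+16+18+11 = 135
Depot → stop 1 → stop 4 → stop 2 → stop 5 → stop 3 → Depot: 26+38+26+20+18+7 = 135
… (46 more)
Depot → stop 2 → stop 1 → stop 5 → stop 4 → stop 3 → Depot: 9+17+31+12+10+7 = 86  ← best
The minimum is 86.
One optimal route: Depot → stop 2 → stop 1 → stop 5 → stop 4 → stop 3 → Depot (or its reverse).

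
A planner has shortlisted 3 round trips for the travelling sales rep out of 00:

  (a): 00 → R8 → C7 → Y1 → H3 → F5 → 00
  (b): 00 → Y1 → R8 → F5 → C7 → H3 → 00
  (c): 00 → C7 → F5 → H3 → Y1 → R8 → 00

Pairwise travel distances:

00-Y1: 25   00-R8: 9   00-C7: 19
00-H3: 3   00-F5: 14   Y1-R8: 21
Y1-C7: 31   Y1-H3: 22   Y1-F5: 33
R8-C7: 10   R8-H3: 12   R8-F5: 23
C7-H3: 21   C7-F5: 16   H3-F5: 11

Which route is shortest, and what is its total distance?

Shortest is (a), total 97.

(a): 9 + 10 + 31 + 22 + 11 + 14 = 97
(b): 25 + 21 + 23 + 16 + 21 + 3 = 109
(c): 19 + 16 + 11 + 22 + 21 + 9 = 98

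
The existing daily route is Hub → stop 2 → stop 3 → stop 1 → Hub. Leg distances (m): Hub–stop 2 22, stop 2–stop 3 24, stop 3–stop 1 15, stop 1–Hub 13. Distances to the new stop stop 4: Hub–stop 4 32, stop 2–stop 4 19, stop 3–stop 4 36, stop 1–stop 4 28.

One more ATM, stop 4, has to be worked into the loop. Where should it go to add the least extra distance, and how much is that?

Adding 29 m by placing stop 4 on the Hub–stop 2 leg.

Insertion cost between consecutive stops i–j is d(i,stop 4) + d(stop 4,j) − d(i,j):
  between Hub and stop 2: 32 + 19 − 22 = 29
  between stop 2 and stop 3: 19 + 36 − 24 = 31
  between stop 3 and stop 1: 36 + 28 − 15 = 49
  between stop 1 and Hub: 28 + 32 − 13 = 47
Cheapest insertion is between Hub and stop 2, adding 29.
New total = 74 + 29 = 103.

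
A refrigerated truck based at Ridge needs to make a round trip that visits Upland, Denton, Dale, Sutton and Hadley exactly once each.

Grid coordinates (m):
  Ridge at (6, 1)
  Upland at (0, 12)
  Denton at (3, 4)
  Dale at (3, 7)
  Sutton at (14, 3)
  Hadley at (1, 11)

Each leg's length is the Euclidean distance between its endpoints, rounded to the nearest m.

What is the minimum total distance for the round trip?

With 5 stops there are 5!/2 = 60 distinct round trips (a route and its reverse cost the same).
Ridge - Upland - Denton - Dale - Sutton - Hadley - Ridge: 13+9+3+12+15+11 = 63
Ridge - Upland - Denton - Dale - Hadley - Sutton - Ridge: 13+9+3+4+15+8 = 52
Ridge - Upland - Denton - Sutton - Dale - Hadley - Ridge: 13+9+11+12+4+11 = 60
Ridge - Upland - Denton - Sutton - Hadley - Dale - Ridge: 13+9+11+15+4+7 = 59
Ridge - Upland - Denton - Hadley - Dale - Sutton - Ridge: 13+9+7+4+12+8 = 53
Ridge - Upland - Denton - Hadley - Sutton - Dale - Ridge: 13+9+7+15+12+7 = 63
Ridge - Upland - Dale - Denton - Sutton - Hadley - Ridge: 13+6+3+11+15+11 = 59
Ridge - Upland - Dale - Denton - Hadley - Sutton - Ridge: 13+6+3+7+15+8 = 52
Ridge - Upland - Dale - Sutton - Denton - Hadley - Ridge: 13+6+12+11+7+11 = 60
Ridge - Upland - Dale - Sutton - Hadley - Denton - Ridge: 13+6+12+15+7+4 = 57
Ridge - Upland - Dale - Hadley - Denton - Sutton - Ridge: 13+6+4+7+11+8 = 49
Ridge - Upland - Dale - Hadley - Sutton - Denton - Ridge: 13+6+4+15+11+4 = 53
Ridge - Upland - Sutton - Denton - Dale - Hadley - Ridge: 13+17+11+3+4+11 = 59
Ridge - Upland - Sutton - Denton - Hadley - Dale - Ridge: 13+17+11+7+4+7 = 59
… (46 more)
Ridge - Denton - Dale - Upland - Hadley - Sutton - Ridge: 4+3+6+1+15+8 = 37  ← best
The minimum is 37.
One optimal route: Ridge → Denton → Dale → Upland → Hadley → Sutton → Ridge (or its reverse).

Minimum total distance: 37 m.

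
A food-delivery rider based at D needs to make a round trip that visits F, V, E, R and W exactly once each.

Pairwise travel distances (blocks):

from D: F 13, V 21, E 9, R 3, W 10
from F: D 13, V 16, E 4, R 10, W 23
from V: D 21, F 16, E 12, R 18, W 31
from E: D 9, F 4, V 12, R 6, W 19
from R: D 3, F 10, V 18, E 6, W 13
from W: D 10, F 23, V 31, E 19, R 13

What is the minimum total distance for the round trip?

Minimum total distance: 70 blocks.

There are 60 distinct closed tours to check (reversals are equivalent).
D → F → V → E → R → W → D: 13+16+12+6+13+10 = 70
D → F → V → E → W → R → D: 13+16+12+19+13+3 = 76
D → F → V → R → E → W → D: 13+16+18+6+19+10 = 82
D → F → V → R → W → E → D: 13+16+18+13+19+9 = 88
D → F → V → W → E → R → D: 13+16+31+19+6+3 = 88
D → F → V → W → R → E → D: 13+16+31+13+6+9 = 88
D → F → E → V → R → W → D: 13+4+12+18+13+10 = 70
D → F → E → V → W → R → D: 13+4+12+31+13+3 = 76
D → F → E → R → V → W → D: 13+4+6+18+31+10 = 82
D → F → E → R → W → V → D: 13+4+6+13+31+21 = 88
D → F → E → W → V → R → D: 13+4+19+31+18+3 = 88
D → F → E → W → R → V → D: 13+4+19+13+18+21 = 88
D → F → R → V → E → W → D: 13+10+18+12+19+10 = 82
D → F → R → V → W → E → D: 13+10+18+31+19+9 = 100
… (46 more)
The minimum is 70.
One optimal route: D → F → V → E → R → W → D (or its reverse).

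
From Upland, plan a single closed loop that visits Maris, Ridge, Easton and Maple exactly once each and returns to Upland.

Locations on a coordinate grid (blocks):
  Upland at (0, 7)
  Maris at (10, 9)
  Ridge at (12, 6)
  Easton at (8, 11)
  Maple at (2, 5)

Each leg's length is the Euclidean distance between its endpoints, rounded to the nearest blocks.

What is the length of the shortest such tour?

Minimum total distance: 29 blocks.

Upland-Maris-Ridge-Easton-Maple-Upland: 10+4+6+8+3 = 31
Upland-Maris-Ridge-Maple-Easton-Upland: 10+4+10+8+9 = 41
Upland-Maris-Easton-Ridge-Maple-Upland: 10+3+6+10+3 = 32
Upland-Maris-Easton-Maple-Ridge-Upland: 10+3+8+10+12 = 43
Upland-Maris-Maple-Ridge-Easton-Upland: 10+9+10+6+9 = 44
Upland-Maris-Maple-Easton-Ridge-Upland: 10+9+8+6+12 = 45
Upland-Ridge-Maris-Easton-Maple-Upland: 12+4+3+8+3 = 30
Upland-Ridge-Maris-Maple-Easton-Upland: 12+4+9+8+9 = 42
Upland-Ridge-Easton-Maris-Maple-Upland: 12+6+3+9+3 = 33
Upland-Ridge-Maple-Maris-Easton-Upland: 12+10+9+3+9 = 43
Upland-Easton-Maris-Ridge-Maple-Upland: 9+3+4+10+3 = 29
Upland-Easton-Ridge-Maris-Maple-Upland: 9+6+4+9+3 = 31
The minimum is 29.
One optimal route: Upland → Easton → Maris → Ridge → Maple → Upland (or its reverse).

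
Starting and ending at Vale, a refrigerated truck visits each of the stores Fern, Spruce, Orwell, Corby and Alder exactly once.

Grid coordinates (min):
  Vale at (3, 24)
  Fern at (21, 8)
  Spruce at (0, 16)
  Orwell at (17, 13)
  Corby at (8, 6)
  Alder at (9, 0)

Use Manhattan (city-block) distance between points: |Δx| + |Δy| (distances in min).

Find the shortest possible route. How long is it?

There are 60 distinct closed tours to check (reversals are equivalent).
Vale - Fern - Spruce - Orwell - Corby - Alder - Vale: 34+29+20+16+7+30 = 136
Vale - Fern - Spruce - Orwell - Alder - Corby - Vale: 34+29+20+21+7+23 = 134
Vale - Fern - Spruce - Corby - Orwell - Alder - Vale: 34+29+18+16+21+30 = 148
Vale - Fern - Spruce - Corby - Alder - Orwell - Vale: 34+29+18+7+21+25 = 134
Vale - Fern - Spruce - Alder - Orwell - Corby - Vale: 34+29+25+21+16+23 = 148
Vale - Fern - Spruce - Alder - Corby - Orwell - Vale: 34+29+25+7+16+25 = 136
Vale - Fern - Orwell - Spruce - Corby - Alder - Vale: 34+9+20+18+7+30 = 118
Vale - Fern - Orwell - Spruce - Alder - Corby - Vale: 34+9+20+25+7+23 = 118
Vale - Fern - Orwell - Corby - Spruce - Alder - Vale: 34+9+16+18+25+30 = 132
Vale - Fern - Orwell - Corby - Alder - Spruce - Vale: 34+9+16+7+25+11 = 102
Vale - Fern - Orwell - Alder - Spruce - Corby - Vale: 34+9+21+25+18+23 = 130
Vale - Fern - Orwell - Alder - Corby - Spruce - Vale: 34+9+21+7+18+11 = 100
Vale - Fern - Corby - Spruce - Orwell - Alder - Vale: 34+15+18+20+21+30 = 138
Vale - Fern - Corby - Spruce - Alder - Orwell - Vale: 34+15+18+25+21+25 = 138
… (46 more)
Vale - Spruce - Orwell - Fern - Alder - Corby - Vale: 11+20+9+20+7+23 = 90  ← best
The minimum is 90.
One optimal route: Vale → Spruce → Orwell → Fern → Alder → Corby → Vale (or its reverse).

90 min — the shortest possible round trip.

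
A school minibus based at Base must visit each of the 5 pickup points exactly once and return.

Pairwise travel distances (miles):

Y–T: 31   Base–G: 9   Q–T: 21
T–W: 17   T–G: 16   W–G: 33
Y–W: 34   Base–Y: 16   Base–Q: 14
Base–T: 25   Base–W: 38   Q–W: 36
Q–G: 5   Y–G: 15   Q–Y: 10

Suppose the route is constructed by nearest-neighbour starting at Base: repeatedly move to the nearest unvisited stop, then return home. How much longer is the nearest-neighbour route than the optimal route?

Base: G=9, Q=14, Y=16, T=25, W=38 ⇒ G
G: Q=5, Y=15, T=16, W=33 ⇒ Q
Q: Y=10, T=21, W=36 ⇒ Y
Y: T=31, W=34 ⇒ T
T: W=17 ⇒ W
NN route Base → G → Q → Y → T → W → Base costs 110.
Optimal: Base → Q → Y → W → T → G → Base costs 100 (by enumerating all 60 distinct tours).
Excess = 110 − 100 = 10.

10 miles longer than the optimal tour.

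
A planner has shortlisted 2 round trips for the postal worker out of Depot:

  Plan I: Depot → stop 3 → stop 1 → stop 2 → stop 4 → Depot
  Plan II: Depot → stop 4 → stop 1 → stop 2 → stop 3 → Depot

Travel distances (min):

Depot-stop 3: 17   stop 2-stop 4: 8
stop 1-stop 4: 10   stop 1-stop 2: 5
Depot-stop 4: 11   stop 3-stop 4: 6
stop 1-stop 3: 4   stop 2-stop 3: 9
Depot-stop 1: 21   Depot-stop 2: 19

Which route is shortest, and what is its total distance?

Shortest is Plan I, total 45 min.

Plan I: 17 + 4 + 5 + 8 + 11 = 45
Plan II: 11 + 10 + 5 + 9 + 17 = 52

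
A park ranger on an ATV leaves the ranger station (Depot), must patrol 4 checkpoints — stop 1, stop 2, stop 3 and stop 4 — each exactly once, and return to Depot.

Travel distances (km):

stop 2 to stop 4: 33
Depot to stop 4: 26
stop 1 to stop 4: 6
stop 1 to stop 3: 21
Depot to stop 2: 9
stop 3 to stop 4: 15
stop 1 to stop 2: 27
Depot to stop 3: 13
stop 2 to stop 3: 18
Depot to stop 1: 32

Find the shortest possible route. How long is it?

Shortest round trip = 70 km.

There are 12 distinct closed tours to check (reversals are equivalent).
Depot-stop 1-stop 2-stop 3-stop 4-Depot: 32+27+18+15+26 = 118
Depot-stop 1-stop 2-stop 4-stop 3-Depot: 32+27+33+15+13 = 120
Depot-stop 1-stop 3-stop 2-stop 4-Depot: 32+21+18+33+26 = 130
Depot-stop 1-stop 3-stop 4-stop 2-Depot: 32+21+15+33+9 = 110
Depot-stop 1-stop 4-stop 2-stop 3-Depot: 32+6+33+18+13 = 102
Depot-stop 1-stop 4-stop 3-stop 2-Depot: 32+6+15+18+9 = 80
Depot-stop 2-stop 1-stop 3-stop 4-Depot: 9+27+21+15+26 = 98
Depot-stop 2-stop 1-stop 4-stop 3-Depot: 9+27+6+15+13 = 70
Depot-stop 2-stop 3-stop 1-stop 4-Depot: 9+18+21+6+26 = 80
Depot-stop 2-stop 4-stop 1-stop 3-Depot: 9+33+6+21+13 = 82
Depot-stop 3-stop 1-stop 2-stop 4-Depot: 13+21+27+33+26 = 120
Depot-stop 3-stop 2-stop 1-stop 4-Depot: 13+18+27+6+26 = 90
The minimum is 70.
One optimal route: Depot → stop 2 → stop 1 → stop 4 → stop 3 → Depot (or its reverse).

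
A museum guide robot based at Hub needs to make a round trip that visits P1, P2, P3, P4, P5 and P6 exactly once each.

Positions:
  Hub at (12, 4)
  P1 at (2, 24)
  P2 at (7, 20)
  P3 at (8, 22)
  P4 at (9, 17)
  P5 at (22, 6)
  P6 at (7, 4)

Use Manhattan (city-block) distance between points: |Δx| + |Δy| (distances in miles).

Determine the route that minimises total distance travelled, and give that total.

80 miles — the shortest possible round trip.

There are 360 distinct closed tours to check (reversals are equivalent).
Hub → P1 → P2 → P3 → P4 → P5 → P6 → Hub: 30+9+3+6+24+17+5 = 94
Hub → P1 → P2 → P3 → P4 → P6 → P5 → Hub: 30+9+3+6+15+17+12 = 92
Hub → P1 → P2 → P3 → P5 → P4 → P6 → Hub: 30+9+3+30+24+15+5 = 116
Hub → P1 → P2 → P3 → P5 → P6 → P4 → Hub: 30+9+3+30+17+15+16 = 120
Hub → P1 → P2 → P3 → P6 → P4 → P5 → Hub: 30+9+3+19+15+24+12 = 112
Hub → P1 → P2 → P3 → P6 → P5 → P4 → Hub: 30+9+3+19+17+24+16 = 118
Hub → P1 → P2 → P4 → P3 → P5 → P6 → Hub: 30+9+5+6+30+17+5 = 102
Hub → P1 → P2 → P4 → P3 → P6 → P5 → Hub: 30+9+5+6+19+17+12 = 98
… (352 more)
Hub → P5 → P4 → P3 → P1 → P2 → P6 → Hub: 12+24+6+8+9+16+5 = 80  ← best
The minimum is 80.
One optimal route: Hub → P5 → P4 → P3 → P1 → P2 → P6 → Hub (or its reverse).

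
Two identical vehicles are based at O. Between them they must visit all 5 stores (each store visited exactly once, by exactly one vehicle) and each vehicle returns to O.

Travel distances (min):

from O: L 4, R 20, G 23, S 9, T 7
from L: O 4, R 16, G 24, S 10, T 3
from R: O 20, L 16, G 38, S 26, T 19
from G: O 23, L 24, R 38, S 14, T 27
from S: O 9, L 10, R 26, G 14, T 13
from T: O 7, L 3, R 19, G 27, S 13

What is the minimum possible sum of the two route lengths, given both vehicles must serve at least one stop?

Check every non-empty split of the stops between the two vehicles; for each half take its own optimal tour:
  {L} + {R, G, S, T}: 8 + 87 = 95
  {R} + {L, G, S, T}: 40 + 57 = 97
  {L, R} + {G, S, T}: 40 + 57 = 97
  {G} + {L, R, S, T}: 46 + 61 = 107
  {L, G} + {R, S, T}: 51 + 61 = 112
  {R, G} + {L, S, T}: 81 + 29 = 110
  … (15 splits in total)
  {G, S} + {L, R, T}: 46 + 46 = 92  ← best
Best: vehicle 1 O → G → S → O = 46; vehicle 2 O → L → R → T → O = 46; combined 92.

Minimum combined distance: 92 min.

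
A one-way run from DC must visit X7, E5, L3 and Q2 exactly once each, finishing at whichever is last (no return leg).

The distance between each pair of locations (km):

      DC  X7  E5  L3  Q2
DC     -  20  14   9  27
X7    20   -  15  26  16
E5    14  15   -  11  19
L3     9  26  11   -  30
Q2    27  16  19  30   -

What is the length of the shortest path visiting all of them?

51 km — the minimum one-way total.

There are 4! = 24 possible orderings.
DC - X7 - E5 - L3 - Q2: 20+15+11+30 = 76
DC - X7 - E5 - Q2 - L3: 20+15+19+30 = 84
DC - X7 - L3 - E5 - Q2: 20+26+11+19 = 76
DC - X7 - L3 - Q2 - E5: 20+26+30+19 = 95
DC - X7 - Q2 - E5 - L3: 20+16+19+11 = 66
DC - X7 - Q2 - L3 - E5: 20+16+30+11 = 77
DC - E5 - X7 - L3 - Q2: 14+15+26+30 = 85
DC - E5 - X7 - Q2 - L3: 14+15+16+30 = 75
DC - E5 - L3 - X7 - Q2: 14+11+26+16 = 67
DC - E5 - L3 - Q2 - X7: 14+11+30+16 = 71
DC - E5 - Q2 - X7 - L3: 14+19+16+26 = 75
DC - E5 - Q2 - L3 - X7: 14+19+30+26 = 89
DC - L3 - X7 - E5 - Q2: 9+26+15+19 = 69
DC - L3 - X7 - Q2 - E5: 9+26+16+19 = 70
… (10 more)
DC - L3 - E5 - X7 - Q2: 9+11+15+16 = 51  ← best
The minimum is 51.
One shortest path: DC → L3 → E5 → X7 → Q2.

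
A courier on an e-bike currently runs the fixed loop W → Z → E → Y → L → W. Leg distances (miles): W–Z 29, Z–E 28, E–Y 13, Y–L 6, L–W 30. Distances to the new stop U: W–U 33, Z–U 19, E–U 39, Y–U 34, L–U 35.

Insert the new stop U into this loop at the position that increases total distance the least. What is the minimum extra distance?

Insertion cost between consecutive stops i–j is d(i,U) + d(U,j) − d(i,j):
  between W and Z: 33 + 19 − 29 = 23
  between Z and E: 19 + 39 − 28 = 30
  between E and Y: 39 + 34 − 13 = 60
  between Y and L: 34 + 35 − 6 = 63
  between L and W: 35 + 33 − 30 = 38
Cheapest insertion is between W and Z, adding 23.
New total = 106 + 23 = 129.

Minimum extra distance: 23 miles, inserting U between W and Z.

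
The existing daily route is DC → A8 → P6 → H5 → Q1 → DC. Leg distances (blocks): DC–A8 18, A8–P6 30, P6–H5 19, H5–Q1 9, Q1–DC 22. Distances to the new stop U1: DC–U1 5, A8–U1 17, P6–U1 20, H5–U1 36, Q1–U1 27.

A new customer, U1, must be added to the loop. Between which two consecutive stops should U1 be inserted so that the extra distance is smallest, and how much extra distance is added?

Insertion cost between consecutive stops i–j is d(i,U1) + d(U1,j) − d(i,j):
  between DC and A8: 5 + 17 − 18 = 4
  between A8 and P6: 17 + 20 − 30 = 7
  between P6 and H5: 20 + 36 − 19 = 37
  between H5 and Q1: 36 + 27 − 9 = 54
  between Q1 and DC: 27 + 5 − 22 = 10
Cheapest insertion is between DC and A8, adding 4.
New total = 98 + 4 = 102.

Minimum extra distance: 4 blocks, inserting U1 between DC and A8.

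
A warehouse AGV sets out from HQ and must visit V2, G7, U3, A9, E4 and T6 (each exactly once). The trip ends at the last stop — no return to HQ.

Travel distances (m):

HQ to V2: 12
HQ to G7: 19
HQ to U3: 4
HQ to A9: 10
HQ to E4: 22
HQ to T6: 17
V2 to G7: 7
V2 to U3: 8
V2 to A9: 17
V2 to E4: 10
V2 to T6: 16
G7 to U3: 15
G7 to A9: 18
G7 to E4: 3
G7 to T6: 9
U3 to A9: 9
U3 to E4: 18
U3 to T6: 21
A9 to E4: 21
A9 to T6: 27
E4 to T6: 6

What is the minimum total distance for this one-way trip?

There are 6! = 720 possible orderings.
HQ - V2 - G7 - U3 - A9 - E4 - T6: 12+7+15+9+21+6 = 70
HQ - V2 - G7 - U3 - A9 - T6 - E4: 12+7+15+9+27+6 = 76
HQ - V2 - G7 - U3 - E4 - A9 - T6: 12+7+15+18+21+27 = 100
HQ - V2 - G7 - U3 - E4 - T6 - A9: 12+7+15+18+6+27 = 85
HQ - V2 - G7 - U3 - T6 - A9 - E4: 12+7+15+21+27+21 = 103
HQ - V2 - G7 - U3 - T6 - E4 - A9: 12+7+15+21+6+21 = 82
HQ - V2 - G7 - A9 - U3 - E4 - T6: 12+7+18+9+18+6 = 70
HQ - V2 - G7 - A9 - U3 - T6 - E4: 12+7+18+9+21+6 = 73
… (712 more)
HQ - A9 - U3 - V2 - G7 - E4 - T6: 10+9+8+7+3+6 = 43  ← best
The minimum is 43.
One shortest path: HQ → A9 → U3 → V2 → G7 → E4 → T6.

Shortest open route: 43 m.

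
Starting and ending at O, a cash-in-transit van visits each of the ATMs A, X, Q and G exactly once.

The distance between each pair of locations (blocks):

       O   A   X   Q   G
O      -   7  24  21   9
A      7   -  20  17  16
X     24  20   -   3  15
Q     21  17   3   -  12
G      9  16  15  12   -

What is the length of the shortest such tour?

Minimum total distance: 51 blocks.

With 4 stops there are 4!/2 = 12 distinct round trips (a route and its reverse cost the same).
O → A → X → Q → G → O: 7+20+3+12+9 = 51
O → A → X → G → Q → O: 7+20+15+12+21 = 75
O → A → Q → X → G → O: 7+17+3+15+9 = 51
O → A → Q → G → X → O: 7+17+12+15+24 = 75
O → A → G → X → Q → O: 7+16+15+3+21 = 62
O → A → G → Q → X → O: 7+16+12+3+24 = 62
O → X → A → Q → G → O: 24+20+17+12+9 = 82
O → X → A → G → Q → O: 24+20+16+12+21 = 93
O → X → Q → A → G → O: 24+3+17+16+9 = 69
O → X → G → A → Q → O: 24+15+16+17+21 = 93
O → Q → A → X → G → O: 21+17+20+15+9 = 82
O → Q → X → A → G → O: 21+3+20+16+9 = 69
The minimum is 51.
One optimal route: O → A → X → Q → G → O (or its reverse).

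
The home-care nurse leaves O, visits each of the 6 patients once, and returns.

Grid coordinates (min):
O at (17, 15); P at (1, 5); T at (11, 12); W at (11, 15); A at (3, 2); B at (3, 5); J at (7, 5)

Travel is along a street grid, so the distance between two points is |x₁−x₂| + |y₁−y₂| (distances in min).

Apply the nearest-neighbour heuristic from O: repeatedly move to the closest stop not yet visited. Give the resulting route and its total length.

Nearest-neighbour total = 58 min; route O → W → T → J → B → P → A → O.

At O the remaining stops are W 6, T 9, J 20, B 24, P 26, A 27; go to W.
At W the remaining stops are T 3, J 14, B 18, P 20, A 21; go to T.
At T the remaining stops are J 11, B 15, P 17, A 18; go to J.
At J the remaining stops are B 4, P 6, A 7; go to B.
At B the remaining stops are P 2, A 3; go to P.
At P the remaining stops are A 5; go to A.
Return A→O: 27.
Total = 6 + 3 + 11 + 4 + 2 + 5 + 27 = 58.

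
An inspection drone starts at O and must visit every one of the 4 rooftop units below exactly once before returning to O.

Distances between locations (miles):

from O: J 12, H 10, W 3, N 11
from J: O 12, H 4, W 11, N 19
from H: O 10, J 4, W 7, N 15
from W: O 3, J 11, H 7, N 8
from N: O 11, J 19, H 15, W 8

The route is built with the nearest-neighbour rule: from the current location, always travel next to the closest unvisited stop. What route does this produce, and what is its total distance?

At O the remaining stops are W 3, H 10, N 11, J 12; go to W.
At W the remaining stops are H 7, N 8, J 11; go to H.
At H the remaining stops are J 4, N 15; go to J.
At J the remaining stops are N 19; go to N.
Return N→O: 11.
Total = 3 + 7 + 4 + 19 + 11 = 44.

44 miles along O → W → H → J → N → O.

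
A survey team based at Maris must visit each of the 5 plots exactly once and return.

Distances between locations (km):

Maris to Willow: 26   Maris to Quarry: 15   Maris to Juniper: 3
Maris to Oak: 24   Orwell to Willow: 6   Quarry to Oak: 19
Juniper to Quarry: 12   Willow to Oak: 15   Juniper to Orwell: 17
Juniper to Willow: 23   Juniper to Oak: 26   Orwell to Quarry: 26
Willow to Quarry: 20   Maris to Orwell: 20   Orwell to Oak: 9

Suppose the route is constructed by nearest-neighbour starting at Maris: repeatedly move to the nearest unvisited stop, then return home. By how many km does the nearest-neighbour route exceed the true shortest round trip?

Maris: Juniper=3, Quarry=15, Orwell=20, Oak=24, Willow=26 ⇒ Juniper
Juniper: Quarry=12, Orwell=17, Willow=23, Oak=26 ⇒ Quarry
Quarry: Oak=19, Willow=20, Orwell=26 ⇒ Oak
Oak: Orwell=9, Willow=15 ⇒ Orwell
Orwell: Willow=6 ⇒ Willow
NN route Maris → Juniper → Quarry → Oak → Orwell → Willow → Maris costs 75.
Optimal: Maris → Juniper → Quarry → Willow → Orwell → Oak → Maris costs 74 (by enumerating all 60 distinct tours).
Excess = 75 − 74 = 1.

The nearest-neighbour route is 1 km longer than optimal.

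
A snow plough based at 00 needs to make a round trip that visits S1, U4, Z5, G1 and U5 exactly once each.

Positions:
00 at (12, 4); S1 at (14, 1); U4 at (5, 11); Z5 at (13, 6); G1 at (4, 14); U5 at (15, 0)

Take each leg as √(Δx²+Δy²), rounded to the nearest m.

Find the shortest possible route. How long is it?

36 m — the shortest possible round trip.

With 5 stops there are 5!/2 = 60 distinct round trips (a route and its reverse cost the same).
00 - S1 - U4 - Z5 - G1 - U5 - 00: 4+13+9+12+18+5 = 61
00 - S1 - U4 - Z5 - U5 - G1 - 00: 4+13+9+6+18+13 = 63
00 - S1 - U4 - G1 - Z5 - U5 - 00: 4+13+3+12+6+5 = 43
00 - S1 - U4 - G1 - U5 - Z5 - 00: 4+13+3+18+6+2 = 46
00 - S1 - U4 - U5 - Z5 - G1 - 00: 4+13+15+6+12+13 = 63
00 - S1 - U4 - U5 - G1 - Z5 - 00: 4+13+15+18+12+2 = 64
00 - S1 - Z5 - U4 - G1 - U5 - 00: 4+5+9+3+18+5 = 44
00 - S1 - Z5 - U4 - U5 - G1 - 00: 4+5+9+15+18+13 = 64
00 - S1 - Z5 - G1 - U4 - U5 - 00: 4+5+12+3+15+5 = 44
00 - S1 - Z5 - G1 - U5 - U4 - 00: 4+5+12+18+15+10 = 64
00 - S1 - Z5 - U5 - U4 - G1 - 00: 4+5+6+15+3+13 = 46
00 - S1 - Z5 - U5 - G1 - U4 - 00: 4+5+6+18+3+10 = 46
00 - S1 - G1 - U4 - Z5 - U5 - 00: 4+16+3+9+6+5 = 43
00 - S1 - G1 - U4 - U5 - Z5 - 00: 4+16+3+15+6+2 = 46
… (46 more)
00 - S1 - U5 - Z5 - U4 - G1 - 00: 4+1+6+9+3+13 = 36  ← best
The minimum is 36.
One optimal route: 00 → S1 → U5 → Z5 → U4 → G1 → 00 (or its reverse).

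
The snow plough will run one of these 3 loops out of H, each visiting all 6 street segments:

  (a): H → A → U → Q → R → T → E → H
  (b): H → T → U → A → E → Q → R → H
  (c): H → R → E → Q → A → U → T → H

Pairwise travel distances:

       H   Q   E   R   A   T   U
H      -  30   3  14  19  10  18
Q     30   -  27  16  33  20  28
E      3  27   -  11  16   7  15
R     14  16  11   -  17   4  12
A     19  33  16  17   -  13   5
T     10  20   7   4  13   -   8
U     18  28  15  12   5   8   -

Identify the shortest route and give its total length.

(a): 19 + 5 + 28 + 16 + 4 + 7 + 3 = 82
(b): 10 + 8 + 5 + 16 + 27 + 16 + 14 = 96
(c): 14 + 11 + 27 + 33 + 5 + 8 + 10 = 108

82 — (a) is the shortest.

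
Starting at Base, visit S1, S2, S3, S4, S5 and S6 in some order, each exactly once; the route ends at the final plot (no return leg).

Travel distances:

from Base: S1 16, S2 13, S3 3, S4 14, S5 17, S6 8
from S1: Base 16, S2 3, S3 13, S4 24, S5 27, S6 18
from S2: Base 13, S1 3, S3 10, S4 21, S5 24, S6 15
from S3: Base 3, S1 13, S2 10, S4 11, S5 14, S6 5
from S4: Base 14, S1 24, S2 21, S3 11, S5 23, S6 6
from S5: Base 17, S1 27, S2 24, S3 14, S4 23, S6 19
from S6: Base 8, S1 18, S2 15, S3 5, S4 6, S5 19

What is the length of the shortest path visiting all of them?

There are 6! = 720 possible orderings.
Base→S1→S2→S3→S4→S5→S6: 16+3+10+11+23+19 = 82
Base→S1→S2→S3→S4→S6→S5: 16+3+10+11+6+19 = 65
Base→S1→S2→S3→S5→S4→S6: 16+3+10+14+23+6 = 72
Base→S1→S2→S3→S5→S6→S4: 16+3+10+14+19+6 = 68
Base→S1→S2→S3→S6→S4→S5: 16+3+10+5+6+23 = 63
Base→S1→S2→S3→S6→S5→S4: 16+3+10+5+19+23 = 76
Base→S1→S2→S4→S3→S5→S6: 16+3+21+11+14+19 = 84
Base→S1→S2→S4→S3→S6→S5: 16+3+21+11+5+19 = 75
… (712 more)
The minimum is 63.
One shortest path: Base → S1 → S2 → S3 → S6 → S4 → S5.

63 — the minimum one-way total.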